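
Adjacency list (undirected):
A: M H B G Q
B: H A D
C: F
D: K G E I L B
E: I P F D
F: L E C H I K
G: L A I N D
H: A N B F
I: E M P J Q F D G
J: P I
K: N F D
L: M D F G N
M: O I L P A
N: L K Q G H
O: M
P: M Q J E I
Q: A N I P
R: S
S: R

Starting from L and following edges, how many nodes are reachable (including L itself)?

17

BFS from L visits: L, M, D, F, G, N, O, I, P, A, K, E, B, C, H, Q, J
Reachable nodes: 17 of 19 total.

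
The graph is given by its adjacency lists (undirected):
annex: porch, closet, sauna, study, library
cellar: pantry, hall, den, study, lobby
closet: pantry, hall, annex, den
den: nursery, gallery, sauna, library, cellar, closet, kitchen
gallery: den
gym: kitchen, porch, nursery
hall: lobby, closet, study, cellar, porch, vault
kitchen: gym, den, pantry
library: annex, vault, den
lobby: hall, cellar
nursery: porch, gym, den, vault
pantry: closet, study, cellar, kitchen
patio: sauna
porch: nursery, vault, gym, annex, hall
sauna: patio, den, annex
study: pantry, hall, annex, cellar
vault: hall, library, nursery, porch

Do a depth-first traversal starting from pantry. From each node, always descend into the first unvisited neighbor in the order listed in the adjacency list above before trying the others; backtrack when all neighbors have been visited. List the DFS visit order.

Visit pantry
pantry → closet
closet → hall
hall → lobby
lobby → cellar
cellar → den
den → nursery
nursery → porch
porch → vault
vault → library
library → annex
annex → sauna
sauna → patio
annex → study
porch → gym
gym → kitchen
den → gallery

pantry -> closet -> hall -> lobby -> cellar -> den -> nursery -> porch -> vault -> library -> annex -> sauna -> patio -> study -> gym -> kitchen -> gallery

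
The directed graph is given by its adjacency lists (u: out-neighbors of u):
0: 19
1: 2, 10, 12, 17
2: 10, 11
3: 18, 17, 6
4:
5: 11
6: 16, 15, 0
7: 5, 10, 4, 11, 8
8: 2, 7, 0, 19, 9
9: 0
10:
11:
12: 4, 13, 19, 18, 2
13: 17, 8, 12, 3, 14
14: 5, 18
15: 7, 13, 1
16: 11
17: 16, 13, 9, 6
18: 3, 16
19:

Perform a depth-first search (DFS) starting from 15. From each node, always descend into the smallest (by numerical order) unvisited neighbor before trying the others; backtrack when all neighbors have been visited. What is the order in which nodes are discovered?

Visit 15
15 → 1
1 → 2
2 → 10
2 → 11
1 → 12
12 → 4
12 → 13
13 → 3
3 → 6
6 → 0
0 → 19
6 → 16
3 → 17
17 → 9
3 → 18
13 → 8
8 → 7
7 → 5
13 → 14

15 1 2 10 11 12 4 13 3 6 0 19 16 17 9 18 8 7 5 14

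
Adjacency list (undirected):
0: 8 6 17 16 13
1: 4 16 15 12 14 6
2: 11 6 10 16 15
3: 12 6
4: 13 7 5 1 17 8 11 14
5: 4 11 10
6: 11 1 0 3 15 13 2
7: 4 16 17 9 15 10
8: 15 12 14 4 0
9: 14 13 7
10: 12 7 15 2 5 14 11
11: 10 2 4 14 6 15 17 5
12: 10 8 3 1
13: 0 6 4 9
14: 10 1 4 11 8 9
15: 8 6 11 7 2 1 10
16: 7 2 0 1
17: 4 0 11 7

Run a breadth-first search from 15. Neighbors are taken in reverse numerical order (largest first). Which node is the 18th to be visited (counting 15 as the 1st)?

3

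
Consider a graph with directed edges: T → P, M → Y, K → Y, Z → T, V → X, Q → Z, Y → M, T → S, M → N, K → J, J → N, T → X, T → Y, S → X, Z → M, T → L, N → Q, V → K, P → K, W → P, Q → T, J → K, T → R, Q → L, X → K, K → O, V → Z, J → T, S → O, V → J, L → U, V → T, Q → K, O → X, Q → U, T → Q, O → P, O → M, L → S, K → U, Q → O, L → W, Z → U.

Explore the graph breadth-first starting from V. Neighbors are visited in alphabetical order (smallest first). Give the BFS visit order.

V, J, K, T, X, Z, N, O, U, Y, L, P, Q, R, S, M, W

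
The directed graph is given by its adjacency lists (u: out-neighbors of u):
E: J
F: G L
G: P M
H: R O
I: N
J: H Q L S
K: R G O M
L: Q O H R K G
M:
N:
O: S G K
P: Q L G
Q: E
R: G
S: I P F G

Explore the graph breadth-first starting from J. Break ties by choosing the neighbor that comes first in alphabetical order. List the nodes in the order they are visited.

J → H → L → Q → S → O → R → G → K → E → F → I → P → M → N

Visit J; enqueue H, L, Q, S → queue [H, L, Q, S]
Visit H; enqueue O, R → queue [L, Q, S, O, R]
Visit L; enqueue G, K → queue [Q, S, O, R, G, K]
Visit Q; enqueue E → queue [S, O, R, G, K, E]
Visit S; enqueue F, I, P → queue [O, R, G, K, E, F, I, P]
Visit O → queue [R, G, K, E, F, I, P]
Visit R → queue [G, K, E, F, I, P]
Visit G; enqueue M → queue [K, E, F, I, P, M]
Visit K → queue [E, F, I, P, M]
Visit E → queue [F, I, P, M]
Visit F → queue [I, P, M]
Visit I; enqueue N → queue [P, M, N]
Visit P → queue [M, N]
Visit M → queue [N]
Visit N → queue []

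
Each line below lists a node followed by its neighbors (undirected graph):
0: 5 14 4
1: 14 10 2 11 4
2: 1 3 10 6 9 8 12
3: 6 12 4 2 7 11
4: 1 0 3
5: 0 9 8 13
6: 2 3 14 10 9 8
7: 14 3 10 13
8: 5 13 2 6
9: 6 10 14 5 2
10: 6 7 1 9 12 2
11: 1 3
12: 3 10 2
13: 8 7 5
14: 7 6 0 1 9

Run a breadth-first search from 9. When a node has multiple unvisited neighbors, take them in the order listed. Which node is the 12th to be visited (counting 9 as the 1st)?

Visit 9; enqueue 6, 10, 14, 5, 2 → queue [6, 10, 14, 5, 2]
Visit 6; enqueue 3, 8 → queue [10, 14, 5, 2, 3, 8]
Visit 10; enqueue 7, 1, 12 → queue [14, 5, 2, 3, 8, 7, 1, 12]
Visit 14; enqueue 0 → queue [5, 2, 3, 8, 7, 1, 12, 0]
Visit 5; enqueue 13 → queue [2, 3, 8, 7, 1, 12, 0, 13]
Visit 2 → queue [3, 8, 7, 1, 12, 0, 13]
Visit 3; enqueue 4, 11 → queue [8, 7, 1, 12, 0, 13, 4, 11]
Visit 8 → queue [7, 1, 12, 0, 13, 4, 11]
Visit 7 → queue [1, 12, 0, 13, 4, 11]
Visit 1 → queue [12, 0, 13, 4, 11]
Visit 12 → queue [0, 13, 4, 11]
Visit 0 → queue [13, 4, 11]
Visit 13 → queue [4, 11]
Visit 4 → queue [11]
Visit 11 → queue []

Visit order: 9, 6, 10, 14, 5, 2, 3, 8, 7, 1, 12, 0, 13, 4, 11

0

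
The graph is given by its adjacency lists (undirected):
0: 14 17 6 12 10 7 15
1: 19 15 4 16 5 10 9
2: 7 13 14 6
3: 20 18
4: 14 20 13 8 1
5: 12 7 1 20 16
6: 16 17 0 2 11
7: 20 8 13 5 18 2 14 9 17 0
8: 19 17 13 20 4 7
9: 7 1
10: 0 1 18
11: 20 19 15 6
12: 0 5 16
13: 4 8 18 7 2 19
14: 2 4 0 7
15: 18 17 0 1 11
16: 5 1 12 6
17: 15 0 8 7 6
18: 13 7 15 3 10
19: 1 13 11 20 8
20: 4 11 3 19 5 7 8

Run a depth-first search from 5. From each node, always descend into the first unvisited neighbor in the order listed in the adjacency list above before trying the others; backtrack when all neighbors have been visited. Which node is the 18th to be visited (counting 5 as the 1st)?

Visit 5
5 → 12
12 → 0
0 → 14
14 → 2
2 → 7
7 → 20
20 → 4
4 → 13
13 → 8
8 → 19
19 → 1
1 → 15
15 → 18
18 → 3
18 → 10
15 → 17
17 → 6
6 → 16
6 → 11
1 → 9

Visit order: 5, 12, 0, 14, 2, 7, 20, 4, 13, 8, 19, 1, 15, 18, 3, 10, 17, 6, 16, 11, 9

6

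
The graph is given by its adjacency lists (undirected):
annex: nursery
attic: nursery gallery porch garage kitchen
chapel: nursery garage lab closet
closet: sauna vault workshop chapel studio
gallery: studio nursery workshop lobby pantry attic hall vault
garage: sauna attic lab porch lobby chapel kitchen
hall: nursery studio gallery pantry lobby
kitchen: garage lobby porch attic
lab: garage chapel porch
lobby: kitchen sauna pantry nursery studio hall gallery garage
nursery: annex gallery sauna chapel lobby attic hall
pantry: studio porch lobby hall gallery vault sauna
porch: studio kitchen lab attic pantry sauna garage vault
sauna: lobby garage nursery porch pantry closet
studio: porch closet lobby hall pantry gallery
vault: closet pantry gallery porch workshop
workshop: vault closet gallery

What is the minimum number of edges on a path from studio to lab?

2

Level 0: studio
Level 1: closet, gallery, hall, lobby, pantry, porch
Level 2: attic, chapel, garage, kitchen, lab, nursery, sauna, vault, workshop
Level 3: annex
lab first appears at level 2.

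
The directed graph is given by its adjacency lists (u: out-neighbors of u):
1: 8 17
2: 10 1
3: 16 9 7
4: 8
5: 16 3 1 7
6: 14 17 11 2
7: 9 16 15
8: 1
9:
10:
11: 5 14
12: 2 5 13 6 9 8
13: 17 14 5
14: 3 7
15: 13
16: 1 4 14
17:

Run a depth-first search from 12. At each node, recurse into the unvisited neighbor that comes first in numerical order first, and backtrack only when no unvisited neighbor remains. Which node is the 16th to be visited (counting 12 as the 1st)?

Visit 12
12 → 2
2 → 1
1 → 8
1 → 17
2 → 10
12 → 5
5 → 3
3 → 7
7 → 9
7 → 15
15 → 13
13 → 14
7 → 16
16 → 4
12 → 6
6 → 11

Visit order: 12, 2, 1, 8, 17, 10, 5, 3, 7, 9, 15, 13, 14, 16, 4, 6, 11

6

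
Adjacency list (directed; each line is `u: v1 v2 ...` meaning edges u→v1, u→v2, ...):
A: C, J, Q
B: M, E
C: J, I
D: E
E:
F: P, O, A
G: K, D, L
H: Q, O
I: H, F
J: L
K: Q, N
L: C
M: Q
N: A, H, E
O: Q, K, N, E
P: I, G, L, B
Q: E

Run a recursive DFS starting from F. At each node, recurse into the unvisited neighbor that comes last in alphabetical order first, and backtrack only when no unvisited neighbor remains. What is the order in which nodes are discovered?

F -> P -> L -> C -> J -> I -> H -> Q -> E -> O -> N -> A -> K -> G -> D -> B -> M

Visit F
F → P
P → L
L → C
C → J
C → I
I → H
H → Q
Q → E
H → O
O → N
N → A
O → K
P → G
G → D
P → B
B → M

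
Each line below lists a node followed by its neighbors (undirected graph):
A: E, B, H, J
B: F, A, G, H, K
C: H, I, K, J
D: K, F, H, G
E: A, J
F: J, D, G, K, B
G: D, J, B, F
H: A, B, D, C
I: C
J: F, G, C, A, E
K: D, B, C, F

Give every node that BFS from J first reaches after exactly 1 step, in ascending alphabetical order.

Level 0: J
Level 1: A, C, E, F, G
Level 2: B, D, H, I, K

A, C, E, F, G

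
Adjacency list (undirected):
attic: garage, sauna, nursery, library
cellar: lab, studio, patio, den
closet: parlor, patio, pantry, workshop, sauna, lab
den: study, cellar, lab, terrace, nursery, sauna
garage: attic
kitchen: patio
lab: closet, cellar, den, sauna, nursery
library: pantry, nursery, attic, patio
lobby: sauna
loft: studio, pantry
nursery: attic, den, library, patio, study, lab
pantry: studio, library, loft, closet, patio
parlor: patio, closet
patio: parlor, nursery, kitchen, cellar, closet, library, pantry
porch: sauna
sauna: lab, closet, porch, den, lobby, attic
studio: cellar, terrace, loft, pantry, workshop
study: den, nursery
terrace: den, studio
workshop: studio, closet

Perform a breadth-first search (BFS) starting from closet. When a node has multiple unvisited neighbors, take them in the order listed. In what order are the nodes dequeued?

closet, parlor, patio, pantry, workshop, sauna, lab, nursery, kitchen, cellar, library, studio, loft, porch, den, lobby, attic, study, terrace, garage

Visit closet; enqueue parlor, patio, pantry, workshop, sauna, lab → queue [parlor, patio, pantry, workshop, sauna, lab]
Visit parlor → queue [patio, pantry, workshop, sauna, lab]
Visit patio; enqueue nursery, kitchen, cellar, library → queue [pantry, workshop, sauna, lab, nursery, kitchen, cellar, library]
Visit pantry; enqueue studio, loft → queue [workshop, sauna, lab, nursery, kitchen, cellar, library, studio, loft]
Visit workshop → queue [sauna, lab, nursery, kitchen, cellar, library, studio, loft]
Visit sauna; enqueue porch, den, lobby, attic → queue [lab, nursery, kitchen, cellar, library, studio, loft, porch, den, lobby, attic]
Visit lab → queue [nursery, kitchen, cellar, library, studio, loft, porch, den, lobby, attic]
Visit nursery; enqueue study → queue [kitchen, cellar, library, studio, loft, porch, den, lobby, attic, study]
Visit kitchen → queue [cellar, library, studio, loft, porch, den, lobby, attic, study]
Visit cellar → queue [library, studio, loft, porch, den, lobby, attic, study]
Visit library → queue [studio, loft, porch, den, lobby, attic, study]
Visit studio; enqueue terrace → queue [loft, porch, den, lobby, attic, study, terrace]
Visit loft → queue [porch, den, lobby, attic, study, terrace]
Visit porch → queue [den, lobby, attic, study, terrace]
Visit den → queue [lobby, attic, study, terrace]
Visit lobby → queue [attic, study, terrace]
Visit attic; enqueue garage → queue [study, terrace, garage]
Visit study → queue [terrace, garage]
Visit terrace → queue [garage]
Visit garage → queue []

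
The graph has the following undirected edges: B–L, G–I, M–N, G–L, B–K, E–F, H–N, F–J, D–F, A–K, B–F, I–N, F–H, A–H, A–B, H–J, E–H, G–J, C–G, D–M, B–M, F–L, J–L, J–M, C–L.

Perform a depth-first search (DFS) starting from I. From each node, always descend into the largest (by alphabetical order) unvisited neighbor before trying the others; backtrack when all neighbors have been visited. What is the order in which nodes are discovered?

I → N → M → J → L → G → C → F → H → E → A → K → B → D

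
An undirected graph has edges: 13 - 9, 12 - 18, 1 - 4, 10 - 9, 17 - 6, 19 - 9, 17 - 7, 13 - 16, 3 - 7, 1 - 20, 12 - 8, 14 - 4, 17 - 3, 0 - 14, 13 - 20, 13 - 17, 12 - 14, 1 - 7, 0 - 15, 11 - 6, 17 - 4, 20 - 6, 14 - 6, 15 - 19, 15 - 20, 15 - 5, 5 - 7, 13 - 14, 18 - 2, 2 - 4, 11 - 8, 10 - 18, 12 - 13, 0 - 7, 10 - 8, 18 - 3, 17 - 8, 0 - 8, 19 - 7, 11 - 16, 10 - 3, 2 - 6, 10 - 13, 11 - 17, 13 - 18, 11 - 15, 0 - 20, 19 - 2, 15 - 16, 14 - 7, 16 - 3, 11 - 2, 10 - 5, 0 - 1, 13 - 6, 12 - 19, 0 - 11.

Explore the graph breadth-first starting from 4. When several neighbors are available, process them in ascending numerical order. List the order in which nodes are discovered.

4 -> 1 -> 2 -> 14 -> 17 -> 0 -> 7 -> 20 -> 6 -> 11 -> 18 -> 19 -> 12 -> 13 -> 3 -> 8 -> 15 -> 5 -> 16 -> 10 -> 9

Visit 4; enqueue 1, 2, 14, 17 → queue [1, 2, 14, 17]
Visit 1; enqueue 0, 7, 20 → queue [2, 14, 17, 0, 7, 20]
Visit 2; enqueue 6, 11, 18, 19 → queue [14, 17, 0, 7, 20, 6, 11, 18, 19]
Visit 14; enqueue 12, 13 → queue [17, 0, 7, 20, 6, 11, 18, 19, 12, 13]
Visit 17; enqueue 3, 8 → queue [0, 7, 20, 6, 11, 18, 19, 12, 13, 3, 8]
Visit 0; enqueue 15 → queue [7, 20, 6, 11, 18, 19, 12, 13, 3, 8, 15]
Visit 7; enqueue 5 → queue [20, 6, 11, 18, 19, 12, 13, 3, 8, 15, 5]
Visit 20 → queue [6, 11, 18, 19, 12, 13, 3, 8, 15, 5]
Visit 6 → queue [11, 18, 19, 12, 13, 3, 8, 15, 5]
Visit 11; enqueue 16 → queue [18, 19, 12, 13, 3, 8, 15, 5, 16]
Visit 18; enqueue 10 → queue [19, 12, 13, 3, 8, 15, 5, 16, 10]
Visit 19; enqueue 9 → queue [12, 13, 3, 8, 15, 5, 16, 10, 9]
Visit 12 → queue [13, 3, 8, 15, 5, 16, 10, 9]
Visit 13 → queue [3, 8, 15, 5, 16, 10, 9]
Visit 3 → queue [8, 15, 5, 16, 10, 9]
Visit 8 → queue [15, 5, 16, 10, 9]
Visit 15 → queue [5, 16, 10, 9]
Visit 5 → queue [16, 10, 9]
Visit 16 → queue [10, 9]
Visit 10 → queue [9]
Visit 9 → queue []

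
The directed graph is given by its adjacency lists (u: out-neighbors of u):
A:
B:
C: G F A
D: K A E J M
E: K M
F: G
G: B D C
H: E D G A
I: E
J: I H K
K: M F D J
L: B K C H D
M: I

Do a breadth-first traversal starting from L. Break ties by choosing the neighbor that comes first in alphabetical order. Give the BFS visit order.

L -> B -> C -> D -> H -> K -> A -> F -> G -> E -> J -> M -> I

Visit L; enqueue B, C, D, H, K → queue [B, C, D, H, K]
Visit B → queue [C, D, H, K]
Visit C; enqueue A, F, G → queue [D, H, K, A, F, G]
Visit D; enqueue E, J, M → queue [H, K, A, F, G, E, J, M]
Visit H → queue [K, A, F, G, E, J, M]
Visit K → queue [A, F, G, E, J, M]
Visit A → queue [F, G, E, J, M]
Visit F → queue [G, E, J, M]
Visit G → queue [E, J, M]
Visit E → queue [J, M]
Visit J; enqueue I → queue [M, I]
Visit M → queue [I]
Visit I → queue []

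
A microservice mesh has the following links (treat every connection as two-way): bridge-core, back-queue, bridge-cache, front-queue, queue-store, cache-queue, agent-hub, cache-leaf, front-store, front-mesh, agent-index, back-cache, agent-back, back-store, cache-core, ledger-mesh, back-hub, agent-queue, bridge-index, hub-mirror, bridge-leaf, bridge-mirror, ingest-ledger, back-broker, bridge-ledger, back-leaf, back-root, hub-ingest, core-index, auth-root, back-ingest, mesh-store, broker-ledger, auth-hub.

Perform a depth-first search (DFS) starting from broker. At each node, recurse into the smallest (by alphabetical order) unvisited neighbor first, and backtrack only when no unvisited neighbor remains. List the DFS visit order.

broker, back, agent, hub, auth, root, ingest, ledger, bridge, cache, core, index, leaf, queue, front, mesh, store, mirror

Visit broker
broker → back
back → agent
agent → hub
hub → auth
auth → root
hub → ingest
ingest → ledger
ledger → bridge
bridge → cache
cache → core
core → index
cache → leaf
cache → queue
queue → front
front → mesh
mesh → store
bridge → mirror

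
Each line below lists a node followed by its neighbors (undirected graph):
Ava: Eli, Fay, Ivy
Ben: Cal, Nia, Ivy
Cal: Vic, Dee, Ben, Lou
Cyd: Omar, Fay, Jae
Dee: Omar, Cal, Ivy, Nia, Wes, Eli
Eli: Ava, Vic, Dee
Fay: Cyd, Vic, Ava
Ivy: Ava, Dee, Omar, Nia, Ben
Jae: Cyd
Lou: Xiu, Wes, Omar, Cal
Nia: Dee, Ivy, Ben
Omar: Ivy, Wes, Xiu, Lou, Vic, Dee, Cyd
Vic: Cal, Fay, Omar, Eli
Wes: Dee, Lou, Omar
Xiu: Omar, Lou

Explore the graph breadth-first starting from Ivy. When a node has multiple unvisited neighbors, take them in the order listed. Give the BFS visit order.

Ivy, Ava, Dee, Omar, Nia, Ben, Eli, Fay, Cal, Wes, Xiu, Lou, Vic, Cyd, Jae

Visit Ivy; enqueue Ava, Dee, Omar, Nia, Ben → queue [Ava, Dee, Omar, Nia, Ben]
Visit Ava; enqueue Eli, Fay → queue [Dee, Omar, Nia, Ben, Eli, Fay]
Visit Dee; enqueue Cal, Wes → queue [Omar, Nia, Ben, Eli, Fay, Cal, Wes]
Visit Omar; enqueue Xiu, Lou, Vic, Cyd → queue [Nia, Ben, Eli, Fay, Cal, Wes, Xiu, Lou, Vic, Cyd]
Visit Nia → queue [Ben, Eli, Fay, Cal, Wes, Xiu, Lou, Vic, Cyd]
Visit Ben → queue [Eli, Fay, Cal, Wes, Xiu, Lou, Vic, Cyd]
Visit Eli → queue [Fay, Cal, Wes, Xiu, Lou, Vic, Cyd]
Visit Fay → queue [Cal, Wes, Xiu, Lou, Vic, Cyd]
Visit Cal → queue [Wes, Xiu, Lou, Vic, Cyd]
Visit Wes → queue [Xiu, Lou, Vic, Cyd]
Visit Xiu → queue [Lou, Vic, Cyd]
Visit Lou → queue [Vic, Cyd]
Visit Vic → queue [Cyd]
Visit Cyd; enqueue Jae → queue [Jae]
Visit Jae → queue []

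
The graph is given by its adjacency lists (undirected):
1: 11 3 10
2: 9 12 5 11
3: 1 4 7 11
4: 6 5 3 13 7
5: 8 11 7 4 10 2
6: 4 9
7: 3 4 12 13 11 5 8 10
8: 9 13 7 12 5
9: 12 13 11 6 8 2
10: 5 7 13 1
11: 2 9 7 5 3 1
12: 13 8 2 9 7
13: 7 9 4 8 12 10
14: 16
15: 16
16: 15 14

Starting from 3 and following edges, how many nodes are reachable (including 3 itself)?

BFS from 3 visits: 3, 11, 7, 4, 1, 9, 5, 2, 13, 12, 10, 8, 6
Reachable nodes: 13 of 16 total.

13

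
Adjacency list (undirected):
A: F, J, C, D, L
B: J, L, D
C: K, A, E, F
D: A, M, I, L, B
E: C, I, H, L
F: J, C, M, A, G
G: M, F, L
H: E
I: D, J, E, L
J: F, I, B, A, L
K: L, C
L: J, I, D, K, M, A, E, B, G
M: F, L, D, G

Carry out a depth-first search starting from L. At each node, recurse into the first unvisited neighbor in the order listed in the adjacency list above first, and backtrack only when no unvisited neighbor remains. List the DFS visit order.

L -> J -> F -> C -> K -> A -> D -> M -> G -> I -> E -> H -> B

Visit L
L → J
J → F
F → C
C → K
C → A
A → D
D → M
M → G
D → I
I → E
E → H
D → B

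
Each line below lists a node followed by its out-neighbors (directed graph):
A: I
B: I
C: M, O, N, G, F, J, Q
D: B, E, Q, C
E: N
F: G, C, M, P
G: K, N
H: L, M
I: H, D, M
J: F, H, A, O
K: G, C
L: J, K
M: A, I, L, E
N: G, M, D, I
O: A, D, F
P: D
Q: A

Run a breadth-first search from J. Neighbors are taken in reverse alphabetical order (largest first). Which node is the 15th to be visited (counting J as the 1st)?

Visit J; enqueue O, H, F, A → queue [O, H, F, A]
Visit O; enqueue D → queue [H, F, A, D]
Visit H; enqueue M, L → queue [F, A, D, M, L]
Visit F; enqueue P, G, C → queue [A, D, M, L, P, G, C]
Visit A; enqueue I → queue [D, M, L, P, G, C, I]
Visit D; enqueue Q, E, B → queue [M, L, P, G, C, I, Q, E, B]
Visit M → queue [L, P, G, C, I, Q, E, B]
Visit L; enqueue K → queue [P, G, C, I, Q, E, B, K]
Visit P → queue [G, C, I, Q, E, B, K]
Visit G; enqueue N → queue [C, I, Q, E, B, K, N]
Visit C → queue [I, Q, E, B, K, N]
Visit I → queue [Q, E, B, K, N]
Visit Q → queue [E, B, K, N]
Visit E → queue [B, K, N]
Visit B → queue [K, N]
Visit K → queue [N]
Visit N → queue []

Visit order: J, O, H, F, A, D, M, L, P, G, C, I, Q, E, B, K, N

B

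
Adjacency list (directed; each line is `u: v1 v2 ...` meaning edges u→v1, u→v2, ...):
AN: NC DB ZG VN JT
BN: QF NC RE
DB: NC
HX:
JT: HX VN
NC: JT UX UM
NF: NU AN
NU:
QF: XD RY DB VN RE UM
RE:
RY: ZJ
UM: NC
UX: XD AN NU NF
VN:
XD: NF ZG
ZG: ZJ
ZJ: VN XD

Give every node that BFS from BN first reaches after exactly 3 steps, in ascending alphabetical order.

Level 0: BN
Level 1: NC, QF, RE
Level 2: DB, JT, RY, UM, UX, VN, XD
Level 3: AN, HX, NF, NU, ZG, ZJ

AN, HX, NF, NU, ZG, ZJ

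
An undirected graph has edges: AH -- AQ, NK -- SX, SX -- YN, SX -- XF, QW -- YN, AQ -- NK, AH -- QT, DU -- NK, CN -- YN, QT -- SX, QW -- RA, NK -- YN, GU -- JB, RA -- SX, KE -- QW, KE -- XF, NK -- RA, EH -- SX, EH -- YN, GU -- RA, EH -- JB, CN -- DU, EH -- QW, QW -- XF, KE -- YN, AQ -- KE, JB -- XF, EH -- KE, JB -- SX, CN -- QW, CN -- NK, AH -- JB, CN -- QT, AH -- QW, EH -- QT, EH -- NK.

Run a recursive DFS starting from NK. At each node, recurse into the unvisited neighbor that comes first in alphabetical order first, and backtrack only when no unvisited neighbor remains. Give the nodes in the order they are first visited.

NK → AQ → AH → JB → EH → KE → QW → CN → DU → QT → SX → RA → GU → XF → YN

Visit NK
NK → AQ
AQ → AH
AH → JB
JB → EH
EH → KE
KE → QW
QW → CN
CN → DU
CN → QT
QT → SX
SX → RA
RA → GU
SX → XF
SX → YN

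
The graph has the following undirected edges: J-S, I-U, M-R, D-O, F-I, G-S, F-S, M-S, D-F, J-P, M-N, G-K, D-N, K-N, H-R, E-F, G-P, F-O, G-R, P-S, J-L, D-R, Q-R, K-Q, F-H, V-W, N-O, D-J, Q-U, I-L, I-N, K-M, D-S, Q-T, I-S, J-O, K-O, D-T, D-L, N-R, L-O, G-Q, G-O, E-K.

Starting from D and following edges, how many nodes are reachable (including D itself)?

18

BFS from D visits: D, F, J, L, N, O, R, S, T, E, H, I, P, K, M, G, Q, U
Reachable nodes: 18 of 20 total.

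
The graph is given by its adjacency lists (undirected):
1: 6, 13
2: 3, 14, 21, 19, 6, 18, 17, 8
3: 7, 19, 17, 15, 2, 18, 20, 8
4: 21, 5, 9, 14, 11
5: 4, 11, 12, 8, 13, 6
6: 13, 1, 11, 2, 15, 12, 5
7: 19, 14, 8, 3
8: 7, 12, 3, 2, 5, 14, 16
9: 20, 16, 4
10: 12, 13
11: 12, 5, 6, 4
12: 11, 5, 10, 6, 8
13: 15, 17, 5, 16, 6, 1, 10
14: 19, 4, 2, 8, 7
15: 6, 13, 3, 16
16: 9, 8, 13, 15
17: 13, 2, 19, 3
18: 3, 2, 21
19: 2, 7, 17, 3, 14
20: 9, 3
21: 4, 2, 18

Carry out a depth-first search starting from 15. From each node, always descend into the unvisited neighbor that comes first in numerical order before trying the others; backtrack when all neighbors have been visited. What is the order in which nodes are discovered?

15 -> 3 -> 2 -> 6 -> 1 -> 13 -> 5 -> 4 -> 9 -> 16 -> 8 -> 7 -> 14 -> 19 -> 17 -> 12 -> 10 -> 11 -> 20 -> 21 -> 18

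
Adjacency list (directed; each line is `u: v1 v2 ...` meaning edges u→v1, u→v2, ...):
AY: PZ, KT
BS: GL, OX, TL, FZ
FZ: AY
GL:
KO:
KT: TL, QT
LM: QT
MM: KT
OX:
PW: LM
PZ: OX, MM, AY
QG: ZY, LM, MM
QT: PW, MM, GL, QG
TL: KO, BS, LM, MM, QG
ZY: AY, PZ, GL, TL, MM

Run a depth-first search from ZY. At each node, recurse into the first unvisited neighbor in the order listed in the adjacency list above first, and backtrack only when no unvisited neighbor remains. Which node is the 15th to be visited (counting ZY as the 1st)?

QG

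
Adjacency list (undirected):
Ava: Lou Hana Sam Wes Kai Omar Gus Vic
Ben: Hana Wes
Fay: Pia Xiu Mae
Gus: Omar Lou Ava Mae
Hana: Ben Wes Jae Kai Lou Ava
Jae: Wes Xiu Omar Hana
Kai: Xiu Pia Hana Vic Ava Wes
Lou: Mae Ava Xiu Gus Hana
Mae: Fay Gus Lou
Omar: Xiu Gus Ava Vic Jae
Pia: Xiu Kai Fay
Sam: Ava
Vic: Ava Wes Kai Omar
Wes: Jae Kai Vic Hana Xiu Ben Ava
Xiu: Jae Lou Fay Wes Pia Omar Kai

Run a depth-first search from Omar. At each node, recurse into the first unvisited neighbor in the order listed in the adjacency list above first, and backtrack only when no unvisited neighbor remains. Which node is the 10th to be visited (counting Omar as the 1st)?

Visit Omar
Omar → Xiu
Xiu → Jae
Jae → Wes
Wes → Kai
Kai → Pia
Pia → Fay
Fay → Mae
Mae → Gus
Gus → Lou
Lou → Ava
Ava → Hana
Hana → Ben
Ava → Sam
Ava → Vic

Visit order: Omar, Xiu, Jae, Wes, Kai, Pia, Fay, Mae, Gus, Lou, Ava, Hana, Ben, Sam, Vic

Lou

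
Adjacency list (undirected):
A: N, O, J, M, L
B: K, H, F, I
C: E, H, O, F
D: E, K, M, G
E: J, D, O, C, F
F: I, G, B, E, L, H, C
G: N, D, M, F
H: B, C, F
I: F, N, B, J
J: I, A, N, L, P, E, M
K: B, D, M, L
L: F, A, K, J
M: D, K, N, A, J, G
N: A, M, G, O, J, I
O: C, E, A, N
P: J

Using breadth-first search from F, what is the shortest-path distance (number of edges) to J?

2

Level 0: F
Level 1: B, C, E, G, H, I, L
Level 2: A, D, J, K, M, N, O
Level 3: P
J first appears at level 2.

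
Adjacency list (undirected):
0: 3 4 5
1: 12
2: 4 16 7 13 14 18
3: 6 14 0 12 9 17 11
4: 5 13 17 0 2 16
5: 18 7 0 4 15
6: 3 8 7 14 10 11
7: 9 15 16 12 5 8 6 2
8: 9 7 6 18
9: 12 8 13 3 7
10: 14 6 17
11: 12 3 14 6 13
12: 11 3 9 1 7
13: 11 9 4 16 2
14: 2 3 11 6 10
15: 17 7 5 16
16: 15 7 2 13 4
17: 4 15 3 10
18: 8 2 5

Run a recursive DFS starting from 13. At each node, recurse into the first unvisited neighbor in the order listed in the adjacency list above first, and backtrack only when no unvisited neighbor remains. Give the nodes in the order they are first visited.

13 → 11 → 12 → 3 → 6 → 8 → 9 → 7 → 15 → 17 → 4 → 5 → 18 → 2 → 16 → 14 → 10 → 0 → 1

Visit 13
13 → 11
11 → 12
12 → 3
3 → 6
6 → 8
8 → 9
9 → 7
7 → 15
15 → 17
17 → 4
4 → 5
5 → 18
18 → 2
2 → 16
2 → 14
14 → 10
5 → 0
12 → 1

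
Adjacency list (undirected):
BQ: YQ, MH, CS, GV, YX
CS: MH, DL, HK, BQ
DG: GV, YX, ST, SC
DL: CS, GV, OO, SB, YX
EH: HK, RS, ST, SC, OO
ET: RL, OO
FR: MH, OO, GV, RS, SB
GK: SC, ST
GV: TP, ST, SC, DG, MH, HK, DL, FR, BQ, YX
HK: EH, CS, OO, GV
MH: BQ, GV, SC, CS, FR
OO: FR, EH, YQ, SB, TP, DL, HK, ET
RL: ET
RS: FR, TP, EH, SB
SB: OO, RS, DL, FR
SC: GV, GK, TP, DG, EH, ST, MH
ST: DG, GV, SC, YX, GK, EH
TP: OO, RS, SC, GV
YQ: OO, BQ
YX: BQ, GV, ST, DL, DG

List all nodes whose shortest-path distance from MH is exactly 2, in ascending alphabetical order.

Level 0: MH
Level 1: BQ, CS, FR, GV, SC
Level 2: DG, DL, EH, GK, HK, OO, RS, SB, ST, TP, YQ, YX
Level 3: ET
Level 4: RL

DG, DL, EH, GK, HK, OO, RS, SB, ST, TP, YQ, YX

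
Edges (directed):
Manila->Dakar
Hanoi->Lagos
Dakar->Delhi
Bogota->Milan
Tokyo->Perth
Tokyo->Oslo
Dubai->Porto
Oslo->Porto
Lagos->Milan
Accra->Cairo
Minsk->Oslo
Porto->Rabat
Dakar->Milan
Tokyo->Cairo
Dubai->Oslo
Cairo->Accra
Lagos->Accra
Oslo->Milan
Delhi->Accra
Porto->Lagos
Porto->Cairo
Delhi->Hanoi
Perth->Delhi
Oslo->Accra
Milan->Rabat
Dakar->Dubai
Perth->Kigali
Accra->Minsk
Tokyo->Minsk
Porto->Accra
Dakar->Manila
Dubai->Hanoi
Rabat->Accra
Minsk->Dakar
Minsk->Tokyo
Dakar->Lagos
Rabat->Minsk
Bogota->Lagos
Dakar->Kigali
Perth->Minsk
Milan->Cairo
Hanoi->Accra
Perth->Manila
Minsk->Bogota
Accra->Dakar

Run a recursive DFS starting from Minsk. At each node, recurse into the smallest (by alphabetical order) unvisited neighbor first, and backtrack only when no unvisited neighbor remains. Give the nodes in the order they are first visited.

Minsk Bogota Lagos Accra Cairo Dakar Delhi Hanoi Dubai Oslo Milan Rabat Porto Kigali Manila Tokyo Perth

Visit Minsk
Minsk → Bogota
Bogota → Lagos
Lagos → Accra
Accra → Cairo
Accra → Dakar
Dakar → Delhi
Delhi → Hanoi
Dakar → Dubai
Dubai → Oslo
Oslo → Milan
Milan → Rabat
Oslo → Porto
Dakar → Kigali
Dakar → Manila
Minsk → Tokyo
Tokyo → Perth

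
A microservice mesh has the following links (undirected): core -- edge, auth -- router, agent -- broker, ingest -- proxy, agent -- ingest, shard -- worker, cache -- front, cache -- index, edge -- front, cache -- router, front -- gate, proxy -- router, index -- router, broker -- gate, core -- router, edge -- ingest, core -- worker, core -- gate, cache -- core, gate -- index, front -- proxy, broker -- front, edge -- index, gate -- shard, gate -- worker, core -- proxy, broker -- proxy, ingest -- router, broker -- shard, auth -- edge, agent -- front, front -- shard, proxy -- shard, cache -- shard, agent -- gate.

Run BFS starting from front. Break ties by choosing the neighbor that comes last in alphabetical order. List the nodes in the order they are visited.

front → shard → proxy → gate → edge → cache → broker → agent → worker → router → ingest → core → index → auth

Visit front; enqueue shard, proxy, gate, edge, cache, broker, agent → queue [shard, proxy, gate, edge, cache, broker, agent]
Visit shard; enqueue worker → queue [proxy, gate, edge, cache, broker, agent, worker]
Visit proxy; enqueue router, ingest, core → queue [gate, edge, cache, broker, agent, worker, router, ingest, core]
Visit gate; enqueue index → queue [edge, cache, broker, agent, worker, router, ingest, core, index]
Visit edge; enqueue auth → queue [cache, broker, agent, worker, router, ingest, core, index, auth]
Visit cache → queue [broker, agent, worker, router, ingest, core, index, auth]
Visit broker → queue [agent, worker, router, ingest, core, index, auth]
Visit agent → queue [worker, router, ingest, core, index, auth]
Visit worker → queue [router, ingest, core, index, auth]
Visit router → queue [ingest, core, index, auth]
Visit ingest → queue [core, index, auth]
Visit core → queue [index, auth]
Visit index → queue [auth]
Visit auth → queue []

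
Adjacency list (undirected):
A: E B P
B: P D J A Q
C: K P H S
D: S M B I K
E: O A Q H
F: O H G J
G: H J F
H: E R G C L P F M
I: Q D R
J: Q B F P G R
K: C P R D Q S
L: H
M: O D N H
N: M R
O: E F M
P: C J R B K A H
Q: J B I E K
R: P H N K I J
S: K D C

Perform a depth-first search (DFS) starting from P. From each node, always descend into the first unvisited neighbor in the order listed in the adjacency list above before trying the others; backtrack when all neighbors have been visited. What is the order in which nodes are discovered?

P → C → K → R → H → E → O → F → G → J → Q → B → D → S → M → N → I → A → L

Visit P
P → C
C → K
K → R
R → H
H → E
E → O
O → F
F → G
G → J
J → Q
Q → B
B → D
D → S
D → M
M → N
D → I
B → A
H → L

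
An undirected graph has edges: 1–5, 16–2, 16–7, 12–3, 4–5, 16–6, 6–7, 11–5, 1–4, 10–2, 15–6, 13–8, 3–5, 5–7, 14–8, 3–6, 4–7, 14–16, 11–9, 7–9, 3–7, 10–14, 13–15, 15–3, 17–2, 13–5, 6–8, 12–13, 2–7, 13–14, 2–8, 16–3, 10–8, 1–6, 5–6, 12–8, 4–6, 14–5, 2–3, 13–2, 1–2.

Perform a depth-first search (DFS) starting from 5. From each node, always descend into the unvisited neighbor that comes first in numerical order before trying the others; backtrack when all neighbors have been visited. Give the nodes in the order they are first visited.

5, 1, 2, 3, 6, 4, 7, 9, 11, 16, 14, 8, 10, 12, 13, 15, 17

Visit 5
5 → 1
1 → 2
2 → 3
3 → 6
6 → 4
4 → 7
7 → 9
9 → 11
7 → 16
16 → 14
14 → 8
8 → 10
8 → 12
12 → 13
13 → 15
2 → 17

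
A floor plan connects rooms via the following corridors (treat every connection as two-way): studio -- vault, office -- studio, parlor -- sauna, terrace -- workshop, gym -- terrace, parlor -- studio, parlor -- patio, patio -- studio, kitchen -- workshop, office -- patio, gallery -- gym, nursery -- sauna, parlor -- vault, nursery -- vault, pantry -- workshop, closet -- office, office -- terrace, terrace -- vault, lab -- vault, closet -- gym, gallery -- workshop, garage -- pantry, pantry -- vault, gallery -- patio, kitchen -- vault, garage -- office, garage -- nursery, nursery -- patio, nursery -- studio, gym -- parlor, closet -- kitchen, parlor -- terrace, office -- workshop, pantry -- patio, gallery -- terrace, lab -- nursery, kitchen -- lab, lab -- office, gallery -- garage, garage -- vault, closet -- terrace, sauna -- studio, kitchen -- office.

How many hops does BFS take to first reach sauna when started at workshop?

3

Level 0: workshop
Level 1: gallery, kitchen, office, pantry, terrace
Level 2: closet, garage, gym, lab, parlor, patio, studio, vault
Level 3: nursery, sauna
sauna first appears at level 3.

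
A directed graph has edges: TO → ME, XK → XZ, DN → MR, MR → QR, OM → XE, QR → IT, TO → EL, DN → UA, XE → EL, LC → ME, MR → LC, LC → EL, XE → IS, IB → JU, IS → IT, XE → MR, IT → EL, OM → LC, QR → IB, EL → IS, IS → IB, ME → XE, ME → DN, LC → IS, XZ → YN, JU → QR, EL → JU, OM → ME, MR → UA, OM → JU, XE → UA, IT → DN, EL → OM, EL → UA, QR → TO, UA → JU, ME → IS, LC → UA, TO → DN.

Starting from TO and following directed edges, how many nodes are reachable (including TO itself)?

14

BFS from TO visits: TO, DN, EL, ME, MR, UA, IS, JU, OM, XE, LC, QR, IB, IT
Reachable nodes: 14 of 17 total.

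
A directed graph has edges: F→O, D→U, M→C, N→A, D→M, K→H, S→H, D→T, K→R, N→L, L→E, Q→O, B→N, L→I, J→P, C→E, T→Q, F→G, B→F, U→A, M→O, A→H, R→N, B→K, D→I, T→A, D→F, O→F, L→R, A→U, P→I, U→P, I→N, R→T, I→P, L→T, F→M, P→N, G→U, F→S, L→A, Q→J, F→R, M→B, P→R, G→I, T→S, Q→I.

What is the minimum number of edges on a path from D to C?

Level 0: D
Level 1: F, I, M, T, U
Level 2: A, B, C, G, N, O, P, Q, R, S
Level 3: E, H, J, K, L
C first appears at level 2.

2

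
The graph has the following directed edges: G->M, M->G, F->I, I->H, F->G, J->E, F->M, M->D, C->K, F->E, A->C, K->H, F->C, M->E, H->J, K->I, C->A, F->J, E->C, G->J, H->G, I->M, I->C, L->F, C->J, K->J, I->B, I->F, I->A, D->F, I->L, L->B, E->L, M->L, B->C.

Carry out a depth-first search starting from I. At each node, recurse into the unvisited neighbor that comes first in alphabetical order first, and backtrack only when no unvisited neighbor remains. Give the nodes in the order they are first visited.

Visit I
I → A
A → C
C → J
J → E
E → L
L → B
L → F
F → G
G → M
M → D
C → K
K → H

I A C J E L B F G M D K H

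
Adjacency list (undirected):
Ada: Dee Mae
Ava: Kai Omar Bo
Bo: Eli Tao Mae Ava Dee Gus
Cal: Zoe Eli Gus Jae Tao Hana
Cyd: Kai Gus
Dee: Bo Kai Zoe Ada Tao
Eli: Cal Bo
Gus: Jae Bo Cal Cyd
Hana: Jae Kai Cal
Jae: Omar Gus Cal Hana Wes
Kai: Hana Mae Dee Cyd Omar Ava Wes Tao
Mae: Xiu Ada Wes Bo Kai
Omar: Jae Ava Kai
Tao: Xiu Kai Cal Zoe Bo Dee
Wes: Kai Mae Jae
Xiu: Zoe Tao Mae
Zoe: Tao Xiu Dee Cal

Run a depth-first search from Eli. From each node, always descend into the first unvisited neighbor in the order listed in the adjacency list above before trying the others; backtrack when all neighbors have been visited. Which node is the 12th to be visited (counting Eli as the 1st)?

Visit Eli
Eli → Cal
Cal → Zoe
Zoe → Tao
Tao → Xiu
Xiu → Mae
Mae → Ada
Ada → Dee
Dee → Bo
Bo → Ava
Ava → Kai
Kai → Hana
Hana → Jae
Jae → Omar
Jae → Gus
Gus → Cyd
Jae → Wes

Visit order: Eli, Cal, Zoe, Tao, Xiu, Mae, Ada, Dee, Bo, Ava, Kai, Hana, Jae, Omar, Gus, Cyd, Wes

Hana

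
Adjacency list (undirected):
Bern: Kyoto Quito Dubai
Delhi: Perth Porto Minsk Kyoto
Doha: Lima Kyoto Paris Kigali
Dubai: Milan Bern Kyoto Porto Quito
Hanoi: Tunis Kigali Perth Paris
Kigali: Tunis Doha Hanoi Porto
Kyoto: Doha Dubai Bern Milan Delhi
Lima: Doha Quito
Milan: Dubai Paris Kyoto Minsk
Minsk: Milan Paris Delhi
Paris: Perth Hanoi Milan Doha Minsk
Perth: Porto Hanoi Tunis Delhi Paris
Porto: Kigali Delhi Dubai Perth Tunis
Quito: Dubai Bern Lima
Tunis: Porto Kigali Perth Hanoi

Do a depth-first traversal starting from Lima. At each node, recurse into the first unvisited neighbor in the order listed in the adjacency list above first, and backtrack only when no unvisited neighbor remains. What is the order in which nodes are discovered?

Visit Lima
Lima → Doha
Doha → Kyoto
Kyoto → Dubai
Dubai → Milan
Milan → Paris
Paris → Perth
Perth → Porto
Porto → Kigali
Kigali → Tunis
Tunis → Hanoi
Porto → Delhi
Delhi → Minsk
Dubai → Bern
Bern → Quito

Lima -> Doha -> Kyoto -> Dubai -> Milan -> Paris -> Perth -> Porto -> Kigali -> Tunis -> Hanoi -> Delhi -> Minsk -> Bern -> Quito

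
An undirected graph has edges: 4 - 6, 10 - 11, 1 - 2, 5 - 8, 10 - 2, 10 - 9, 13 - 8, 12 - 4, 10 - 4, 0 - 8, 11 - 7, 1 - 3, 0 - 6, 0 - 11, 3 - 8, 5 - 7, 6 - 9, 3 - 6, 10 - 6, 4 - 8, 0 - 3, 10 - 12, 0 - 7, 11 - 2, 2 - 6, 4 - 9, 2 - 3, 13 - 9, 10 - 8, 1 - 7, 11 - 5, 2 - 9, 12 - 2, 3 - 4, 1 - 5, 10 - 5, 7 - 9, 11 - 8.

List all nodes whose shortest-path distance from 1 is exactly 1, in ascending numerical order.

Level 0: 1
Level 1: 2, 3, 5, 7
Level 2: 0, 4, 6, 8, 9, 10, 11, 12
Level 3: 13

2, 3, 5, 7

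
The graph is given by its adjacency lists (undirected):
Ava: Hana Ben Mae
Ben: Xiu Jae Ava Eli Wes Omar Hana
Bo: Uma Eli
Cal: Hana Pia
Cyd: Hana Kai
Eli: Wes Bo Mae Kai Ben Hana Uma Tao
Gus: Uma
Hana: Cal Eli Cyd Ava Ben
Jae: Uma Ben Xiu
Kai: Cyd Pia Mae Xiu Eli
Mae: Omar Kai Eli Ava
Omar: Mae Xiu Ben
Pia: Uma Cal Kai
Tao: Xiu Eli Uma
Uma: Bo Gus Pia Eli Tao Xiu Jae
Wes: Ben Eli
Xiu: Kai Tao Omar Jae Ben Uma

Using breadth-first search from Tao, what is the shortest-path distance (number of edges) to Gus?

2

Level 0: Tao
Level 1: Eli, Uma, Xiu
Level 2: Ben, Bo, Gus, Hana, Jae, Kai, Mae, Omar, Pia, Wes
Level 3: Ava, Cal, Cyd
Gus first appears at level 2.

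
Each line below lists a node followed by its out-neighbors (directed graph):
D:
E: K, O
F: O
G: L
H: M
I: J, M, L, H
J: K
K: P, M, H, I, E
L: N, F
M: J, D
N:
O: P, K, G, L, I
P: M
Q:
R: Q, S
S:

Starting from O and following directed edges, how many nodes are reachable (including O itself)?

13

BFS from O visits: O, P, L, K, I, G, M, N, F, H, E, J, D
Reachable nodes: 13 of 16 total.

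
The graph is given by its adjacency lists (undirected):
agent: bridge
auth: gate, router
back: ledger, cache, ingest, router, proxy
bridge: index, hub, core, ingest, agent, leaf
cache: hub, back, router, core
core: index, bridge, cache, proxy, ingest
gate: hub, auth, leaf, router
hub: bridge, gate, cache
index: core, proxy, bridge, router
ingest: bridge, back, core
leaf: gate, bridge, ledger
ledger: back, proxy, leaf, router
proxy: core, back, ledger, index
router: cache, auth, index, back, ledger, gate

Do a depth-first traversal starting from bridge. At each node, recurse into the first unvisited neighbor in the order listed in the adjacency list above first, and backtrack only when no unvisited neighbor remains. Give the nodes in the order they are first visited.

Visit bridge
bridge → index
index → core
core → cache
cache → hub
hub → gate
gate → auth
auth → router
router → back
back → ledger
ledger → proxy
ledger → leaf
back → ingest
bridge → agent

bridge → index → core → cache → hub → gate → auth → router → back → ledger → proxy → leaf → ingest → agent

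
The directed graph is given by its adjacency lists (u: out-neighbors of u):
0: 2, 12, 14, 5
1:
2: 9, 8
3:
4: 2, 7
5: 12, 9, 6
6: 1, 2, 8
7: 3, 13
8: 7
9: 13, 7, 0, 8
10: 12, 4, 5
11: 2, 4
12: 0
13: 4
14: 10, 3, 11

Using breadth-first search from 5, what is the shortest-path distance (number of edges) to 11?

Level 0: 5
Level 1: 6, 9, 12
Level 2: 0, 1, 2, 7, 8, 13
Level 3: 3, 4, 14
Level 4: 10, 11
11 first appears at level 4.

4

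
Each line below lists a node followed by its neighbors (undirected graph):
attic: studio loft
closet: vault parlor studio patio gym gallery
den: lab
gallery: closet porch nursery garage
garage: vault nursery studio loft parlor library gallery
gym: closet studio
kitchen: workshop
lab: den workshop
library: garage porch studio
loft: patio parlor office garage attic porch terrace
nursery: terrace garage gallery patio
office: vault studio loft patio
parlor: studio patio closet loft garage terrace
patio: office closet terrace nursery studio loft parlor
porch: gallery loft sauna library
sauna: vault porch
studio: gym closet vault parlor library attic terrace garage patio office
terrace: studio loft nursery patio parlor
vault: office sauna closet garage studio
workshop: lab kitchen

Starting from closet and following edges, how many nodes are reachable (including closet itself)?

BFS from closet visits: closet, vault, parlor, studio, patio, gym, gallery, office, sauna, garage, loft, terrace, library, attic, nursery, porch
Reachable nodes: 16 of 20 total.

16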